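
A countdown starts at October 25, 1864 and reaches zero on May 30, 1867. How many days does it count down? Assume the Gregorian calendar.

947

Oct 25, 1864 → Oct 25, 1865: 365 days.
Oct 25, 1865 → Oct 25, 1866: 365 days.
Oct 25, 1866 → Nov 25, 1866: 31 days (October has 31).
Nov 25, 1866 → Dec 25, 1866: 30 days (November has 30).
Dec 25, 1866 → Jan 25, 1867: 31 days (December has 31).
Jan 25, 1867 → Feb 25, 1867: 31 days (January has 31).
Feb 25, 1867 → Mar 25, 1867: 28 days (February has 28).
Mar 25, 1867 → Apr 25, 1867: 31 days (March has 31).
Apr 25, 1867 → May 25, 1867: 30 days (April has 30).
May 25, 1867 → May 30, 1867: 5 days.
Total: 947 days.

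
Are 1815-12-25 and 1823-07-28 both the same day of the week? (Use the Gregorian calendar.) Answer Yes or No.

From Dec 25, 1815 to Jul 28, 1823 is 2772 days.
2772 mod 7 = 0, so they are the same weekday.
(Dec 25, 1815 is a Monday; Jul 28, 1823 is a Monday.)

Yes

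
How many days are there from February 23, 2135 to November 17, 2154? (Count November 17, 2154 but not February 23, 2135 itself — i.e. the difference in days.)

7207

Feb 23, 2135 → Feb 23, 2136: 365 days.
Feb 23, 2136 → Feb 23, 2137: 366 days (Feb 29, 2136 is in that span).
Feb 23, 2137 → Feb 23, 2138: 365 days.
Feb 23, 2138 → Feb 23, 2139: 365 days.
Feb 23, 2139 → Feb 23, 2140: 365 days.
Feb 23, 2140 → Feb 23, 2141: 366 days (Feb 29, 2140 is in that span).
Feb 23, 2141 → Feb 23, 2142: 365 days.
Feb 23, 2142 → Feb 23, 2143: 365 days.
Feb 23, 2143 → Feb 23, 2144: 365 days.
Feb 23, 2144 → Feb 23, 2145: 366 days (Feb 29, 2144 is in that span).
Feb 23, 2145 → Feb 23, 2146: 365 days.
Feb 23, 2146 → Feb 23, 2147: 365 days.
Feb 23, 2147 → Feb 23, 2148: 365 days.
Feb 23, 2148 → Feb 23, 2149: 366 days (Feb 29, 2148 is in that span).
Feb 23, 2149 → Feb 23, 2150: 365 days.
Feb 23, 2150 → Feb 23, 2151: 365 days.
Feb 23, 2151 → Feb 23, 2152: 365 days.
Feb 23, 2152 → Feb 23, 2153: 366 days (Feb 29, 2152 is in that span).
Feb 23, 2153 → Feb 23, 2154: 365 days.
Feb 23, 2154 → Mar 23, 2154: 28 days (February has 28).
Mar 23, 2154 → Apr 23, 2154: 31 days (March has 31).
Apr 23, 2154 → May 23, 2154: 30 days (April has 30).
May 23, 2154 → Jun 23, 2154: 31 days (May has 31).
Jun 23, 2154 → Jul 23, 2154: 30 days (June has 30).
Jul 23, 2154 → Aug 23, 2154: 31 days (July has 31).
Aug 23, 2154 → Sep 23, 2154: 31 days (August has 31).
Sep 23, 2154 → Oct 23, 2154: 30 days (September has 30).
Oct 23, 2154 → Nov 17, 2154: 25 days.
Total: 7207 days.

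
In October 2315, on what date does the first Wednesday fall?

October 1, 2315 is a Friday.
The first Wednesday is therefore October 6 (5 days later).

October 6, 2315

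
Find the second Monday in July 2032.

July 12, 2032

July 1, 2032 is a Thursday.
The first Monday is therefore July 5 (4 days later).
The second Monday is 5 + 1×7 = July 12.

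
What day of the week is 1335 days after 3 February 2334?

First find the weekday of Feb 3, 2334. Doomsday rule: the anchor day for the 2300s is Wednesday. For year 34: 34÷12 = 2 r 10, and 10÷4 = 2, so 2+10+2 = 14.
Wednesday + 14 ≡ Wednesday — that's 2334's doomsday.
In February the doomsday date is Feb 28 (2334 is not a leap year).
Feb 3 is 25 days before Feb 28; 25 mod 7 = 4, so Wednesday − 4 = Saturday.
1335 mod 7 = 5, so 1335 days after a Saturday is Saturday + 5 = Thursday.

Thursday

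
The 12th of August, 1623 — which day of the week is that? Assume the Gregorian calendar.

Saturday

Doomsday rule: the anchor day for the 1600s is Tuesday. For year 23: 23÷12 = 1 r 11, and 11÷4 = 2, so 1+11+2 = 14.
Tuesday + 14 ≡ Tuesday — that's 1623's doomsday.
In August the doomsday date is Aug 8.
Aug 12 is 4 days after Aug 8; 4 mod 7 = 4, so Tuesday + 4 = Saturday.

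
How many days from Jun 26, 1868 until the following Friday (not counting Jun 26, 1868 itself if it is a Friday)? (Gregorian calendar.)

7

Jun 26, 1868 is a Friday.
From Friday to the next Friday is 7 days.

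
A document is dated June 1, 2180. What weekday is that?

Thursday

January 1, 2180 is a Saturday.
Jan 1, 2180 → Feb 1, 2180: 31 days (January has 31).
Feb 1, 2180 → Mar 1, 2180: 29 days (February has 29).
Mar 1, 2180 → Apr 1, 2180: 31 days (March has 31).
Apr 1, 2180 → May 1, 2180: 30 days (April has 30).
May 1, 2180 → Jun 1, 2180: 31 days.
Total: 152 days.
152 mod 7 = 5, so Saturday + 5 = Thursday.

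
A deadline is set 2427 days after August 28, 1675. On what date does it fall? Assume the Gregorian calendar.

April 20, 1682

+366 (one year; includes Feb 29, 1676) → Aug 28, 1676 (2061 left).
+365 (one year) → Aug 28, 1677 (1696 left).
+365 (one year) → Aug 28, 1678 (1331 left).
+365 (one year) → Aug 28, 1679 (966 left).
+366 (one year; includes Feb 29, 1680) → Aug 28, 1680 (600 left).
+365 (one year) → Aug 28, 1681 (235 left).
Aug has 31 days: +4 → Sep 1, 1681 (231 left).
Sep has 30 days: +30 → Oct 1, 1681 (201 left).
Oct has 31 days: +31 → Nov 1, 1681 (170 left).
Nov has 30 days: +30 → Dec 1, 1681 (140 left).
Dec has 31 days: +31 → Jan 1, 1682 (109 left).
Jan has 31 days: +31 → Feb 1, 1682 (78 left).
Feb has 28 days: +28 → Mar 1, 1682 (50 left).
Mar has 31 days: +31 → Apr 1, 1682 (19 left).
+19 → Apr 20, 1682.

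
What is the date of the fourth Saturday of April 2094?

April 1, 2094 is a Thursday.
The first Saturday is therefore April 3 (2 days later).
The fourth Saturday is 3 + 3×7 = April 24.

April 24, 2094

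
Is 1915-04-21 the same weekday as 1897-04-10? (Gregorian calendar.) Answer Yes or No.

From Apr 10, 1897 to Apr 21, 1915 is 6584 days.
6584 mod 7 = 4, so they are different weekdays.
(Apr 10, 1897 is a Saturday; Apr 21, 1915 is a Wednesday.)

No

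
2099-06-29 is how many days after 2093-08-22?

Aug 22, 2093 → Aug 22, 2094: 365 days.
Aug 22, 2094 → Aug 22, 2095: 365 days.
Aug 22, 2095 → Aug 22, 2096: 366 days (Feb 29, 2096 is in that span).
Aug 22, 2096 → Aug 22, 2097: 365 days.
Aug 22, 2097 → Aug 22, 2098: 365 days.
Aug 22, 2098 → Sep 22, 2098: 31 days (August has 31).
Sep 22, 2098 → Oct 22, 2098: 30 days (September has 30).
Oct 22, 2098 → Nov 22, 2098: 31 days (October has 31).
Nov 22, 2098 → Dec 22, 2098: 30 days (November has 30).
Dec 22, 2098 → Jan 22, 2099: 31 days (December has 31).
Jan 22, 2099 → Feb 22, 2099: 31 days (January has 31).
Feb 22, 2099 → Mar 22, 2099: 28 days (February has 28).
Mar 22, 2099 → Apr 22, 2099: 31 days (March has 31).
Apr 22, 2099 → May 22, 2099: 30 days (April has 30).
May 22, 2099 → Jun 22, 2099: 31 days (May has 31).
Jun 22, 2099 → Jun 29, 2099: 7 days.
Total: 2137 days.

2137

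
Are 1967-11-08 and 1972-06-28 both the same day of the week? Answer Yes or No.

Yes

From Nov 8, 1967 to Jun 28, 1972 is 1694 days.
1694 mod 7 = 0, so they are the same weekday.
(Nov 8, 1967 is a Wednesday; Jun 28, 1972 is a Wednesday.)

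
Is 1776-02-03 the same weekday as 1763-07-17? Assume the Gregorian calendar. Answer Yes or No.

No

From Jul 17, 1763 to Feb 3, 1776 is 4584 days.
4584 mod 7 = 6, so they are different weekdays.
(Jul 17, 1763 is a Sunday; Feb 3, 1776 is a Saturday.)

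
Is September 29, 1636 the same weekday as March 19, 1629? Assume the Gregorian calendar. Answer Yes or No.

From Mar 19, 1629 to Sep 29, 1636 is 2751 days.
2751 mod 7 = 0, so they are the same weekday.
(Mar 19, 1629 is a Monday; Sep 29, 1636 is a Monday.)

Yes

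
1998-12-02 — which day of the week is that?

Doomsday rule: the anchor day for the 1900s is Wednesday. For year 98: 98÷12 = 8 r 2, and 2÷4 = 0, so 8+2+0 = 10.
Wednesday + 10 ≡ Saturday — that's 1998's doomsday.
In December the doomsday date is Dec 12.
Dec 2 is 10 days before Dec 12; 10 mod 7 = 3, so Saturday − 3 = Wednesday.

Wednesday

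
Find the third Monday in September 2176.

September 1, 2176 is a Sunday.
The first Monday is therefore September 2 (1 days later).
The third Monday is 2 + 2×7 = September 16.

September 16, 2176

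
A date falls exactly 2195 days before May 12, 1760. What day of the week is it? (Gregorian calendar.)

First find the weekday of May 12, 1760. Doomsday rule: the anchor day for the 1700s is Sunday. For year 60: 60÷12 = 5 r 0, and 0÷4 = 0, so 5+0+0 = 5.
Sunday + 5 ≡ Friday — that's 1760's doomsday.
In May the doomsday date is May 9.
May 12 is 3 days after May 9; 3 mod 7 = 3, so Friday + 3 = Monday.
2195 mod 7 = 4, so 2195 days before a Monday is Monday − 4 = Thursday.

Thursday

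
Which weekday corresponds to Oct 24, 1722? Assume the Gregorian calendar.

Doomsday rule: the anchor day for the 1700s is Sunday. For year 22: 22÷12 = 1 r 10, and 10÷4 = 2, so 1+10+2 = 13.
Sunday + 13 ≡ Saturday — that's 1722's doomsday.
In October the doomsday date is Oct 10.
Oct 24 is 14 days after Oct 10; 14 mod 7 = 0, so Saturday + 0 = Saturday.

Saturday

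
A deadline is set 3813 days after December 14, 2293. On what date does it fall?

+365 (one year) → Dec 14, 2294 (3448 left).
+365 (one year) → Dec 14, 2295 (3083 left).
+366 (one year; includes Feb 29, 2296) → Dec 14, 2296 (2717 left).
+365 (one year) → Dec 14, 2297 (2352 left).
+365 (one year) → Dec 14, 2298 (1987 left).
+365 (one year) → Dec 14, 2299 (1622 left).
+365 (one year) → Dec 14, 2300 (1257 left).
+365 (one year) → Dec 14, 2301 (892 left).
+365 (one year) → Dec 14, 2302 (527 left).
+365 (one year) → Dec 14, 2303 (162 left).
Dec has 31 days: +18 → Jan 1, 2304 (144 left).
Jan has 31 days: +31 → Feb 1, 2304 (113 left).
Feb has 29 days: +29 → Mar 1, 2304 (84 left).
Mar has 31 days: +31 → Apr 1, 2304 (53 left).
Apr has 30 days: +30 → May 1, 2304 (23 left).
+23 → May 24, 2304.

May 24, 2304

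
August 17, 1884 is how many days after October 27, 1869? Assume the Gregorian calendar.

5408

Oct 27, 1869 → Oct 27, 1870: 365 days.
Oct 27, 1870 → Oct 27, 1871: 365 days.
Oct 27, 1871 → Oct 27, 1872: 366 days (Feb 29, 1872 is in that span).
Oct 27, 1872 → Oct 27, 1873: 365 days.
Oct 27, 1873 → Oct 27, 1874: 365 days.
Oct 27, 1874 → Oct 27, 1875: 365 days.
Oct 27, 1875 → Oct 27, 1876: 366 days (Feb 29, 1876 is in that span).
Oct 27, 1876 → Oct 27, 1877: 365 days.
Oct 27, 1877 → Oct 27, 1878: 365 days.
Oct 27, 1878 → Oct 27, 1879: 365 days.
Oct 27, 1879 → Oct 27, 1880: 366 days (Feb 29, 1880 is in that span).
Oct 27, 1880 → Oct 27, 1881: 365 days.
Oct 27, 1881 → Oct 27, 1882: 365 days.
Oct 27, 1882 → Oct 27, 1883: 365 days.
Oct 27, 1883 → Nov 27, 1883: 31 days (October has 31).
Nov 27, 1883 → Dec 27, 1883: 30 days (November has 30).
Dec 27, 1883 → Jan 27, 1884: 31 days (December has 31).
Jan 27, 1884 → Feb 27, 1884: 31 days (January has 31).
Feb 27, 1884 → Mar 27, 1884: 29 days (February has 29).
Mar 27, 1884 → Apr 27, 1884: 31 days (March has 31).
Apr 27, 1884 → May 27, 1884: 30 days (April has 30).
May 27, 1884 → Jun 27, 1884: 31 days (May has 31).
Jun 27, 1884 → Jul 27, 1884: 30 days (June has 30).
Jul 27, 1884 → Aug 17, 1884: 21 days.
Total: 5408 days.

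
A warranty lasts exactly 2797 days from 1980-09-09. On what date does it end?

+365 (one year) → Sep 9, 1981 (2432 left).
+365 (one year) → Sep 9, 1982 (2067 left).
+365 (one year) → Sep 9, 1983 (1702 left).
+366 (one year; includes Feb 29, 1984) → Sep 9, 1984 (1336 left).
+365 (one year) → Sep 9, 1985 (971 left).
+365 (one year) → Sep 9, 1986 (606 left).
+365 (one year) → Sep 9, 1987 (241 left).
Sep has 30 days: +22 → Oct 1, 1987 (219 left).
Oct has 31 days: +31 → Nov 1, 1987 (188 left).
Nov has 30 days: +30 → Dec 1, 1987 (158 left).
Dec has 31 days: +31 → Jan 1, 1988 (127 left).
Jan has 31 days: +31 → Feb 1, 1988 (96 left).
Feb has 29 days: +29 → Mar 1, 1988 (67 left).
Mar has 31 days: +31 → Apr 1, 1988 (36 left).
Apr has 30 days: +30 → May 1, 1988 (6 left).
+6 → May 7, 1988.

May 7, 1988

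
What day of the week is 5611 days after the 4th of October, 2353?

Oct 4, 2353 is a Sunday.
5611 mod 7 = 4, so 5611 days after a Sunday is Sunday + 4 = Thursday.

Thursday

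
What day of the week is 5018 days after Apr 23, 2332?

Friday

Apr 23, 2332 is a Saturday.
5018 mod 7 = 6, so 5018 days after a Saturday is Saturday + 6 = Friday.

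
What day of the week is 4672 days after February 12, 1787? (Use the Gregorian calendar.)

Thursday

First find the weekday of Feb 12, 1787. Doomsday rule: the anchor day for the 1700s is Sunday. For year 87: 87÷12 = 7 r 3, and 3÷4 = 0, so 7+3+0 = 10.
Sunday + 10 ≡ Wednesday — that's 1787's doomsday.
In February the doomsday date is Feb 28 (1787 is not a leap year).
Feb 12 is 16 days before Feb 28; 16 mod 7 = 2, so Wednesday − 2 = Monday.
4672 mod 7 = 3, so 4672 days after a Monday is Monday + 3 = Thursday.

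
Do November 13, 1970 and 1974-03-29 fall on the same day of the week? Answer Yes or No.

Yes

From Nov 13, 1970 to Mar 29, 1974 is 1232 days.
1232 mod 7 = 0, so they are the same weekday.
(Nov 13, 1970 is a Friday; Mar 29, 1974 is a Friday.)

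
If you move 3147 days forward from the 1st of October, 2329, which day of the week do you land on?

Oct 1, 2329 is a Tuesday.
3147 mod 7 = 4, so 3147 days after a Tuesday is Tuesday + 4 = Saturday.

Saturday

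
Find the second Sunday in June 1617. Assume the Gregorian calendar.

June 1, 1617 is a Thursday.
The first Sunday is therefore June 4 (3 days later).
The second Sunday is 4 + 1×7 = June 11.

June 11, 1617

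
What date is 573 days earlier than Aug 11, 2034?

−365 (one year) → Aug 11, 2033 (208 left).
−11 → Jul 31, 2033 (end of Jul, 31 days; 197 left).
−31 → Jun 30, 2033 (end of Jun, 30 days; 166 left).
−30 → May 31, 2033 (end of May, 31 days; 136 left).
−31 → Apr 30, 2033 (end of Apr, 30 days; 105 left).
−30 → Mar 31, 2033 (end of Mar, 31 days; 75 left).
−31 → Feb 28, 2033 (end of Feb, 28 days; 44 left).
−28 → Jan 31, 2033 (end of Jan, 31 days; 16 left).
−16 → Jan 15, 2033.

January 15, 2033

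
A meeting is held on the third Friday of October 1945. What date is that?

October 1, 1945 is a Monday.
The first Friday is therefore October 5 (4 days later).
The third Friday is 5 + 2×7 = October 19.

October 19, 1945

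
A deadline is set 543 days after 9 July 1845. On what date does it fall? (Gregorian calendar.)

January 3, 1847

+365 (one year) → Jul 9, 1846 (178 left).
Jul has 31 days: +23 → Aug 1, 1846 (155 left).
Aug has 31 days: +31 → Sep 1, 1846 (124 left).
Sep has 30 days: +30 → Oct 1, 1846 (94 left).
Oct has 31 days: +31 → Nov 1, 1846 (63 left).
Nov has 30 days: +30 → Dec 1, 1846 (33 left).
Dec has 31 days: +31 → Jan 1, 1847 (2 left).
+2 → Jan 3, 1847.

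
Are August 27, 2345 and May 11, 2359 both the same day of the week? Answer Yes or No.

From Aug 27, 2345 to May 11, 2359 is 5005 days.
5005 mod 7 = 0, so they are the same weekday.
(Aug 27, 2345 is a Monday; May 11, 2359 is a Monday.)

Yes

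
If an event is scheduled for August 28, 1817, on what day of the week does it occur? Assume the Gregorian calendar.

Thursday

Doomsday rule: the anchor day for the 1800s is Friday. For year 17: 17÷12 = 1 r 5, and 5÷4 = 1, so 1+5+1 = 7.
Friday + 7 ≡ Friday — that's 1817's doomsday.
In August the doomsday date is Aug 8.
Aug 28 is 20 days after Aug 8; 20 mod 7 = 6, so Friday + 6 = Thursday.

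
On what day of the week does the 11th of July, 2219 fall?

Sunday

Doomsday rule: the anchor day for the 2200s is Friday. For year 19: 19÷12 = 1 r 7, and 7÷4 = 1, so 1+7+1 = 9.
Friday + 9 ≡ Sunday — that's 2219's doomsday.
In July the doomsday date is Jul 11.
Jul 11 is the doomsday itself: Sunday.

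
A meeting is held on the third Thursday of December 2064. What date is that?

December 18, 2064

December 1, 2064 is a Monday.
The first Thursday is therefore December 4 (3 days later).
The third Thursday is 4 + 2×7 = December 18.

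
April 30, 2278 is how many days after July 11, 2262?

5772

Jul 11, 2262 → Jul 11, 2263: 365 days.
Jul 11, 2263 → Jul 11, 2264: 366 days (Feb 29, 2264 is in that span).
Jul 11, 2264 → Jul 11, 2265: 365 days.
Jul 11, 2265 → Jul 11, 2266: 365 days.
Jul 11, 2266 → Jul 11, 2267: 365 days.
Jul 11, 2267 → Jul 11, 2268: 366 days (Feb 29, 2268 is in that span).
Jul 11, 2268 → Jul 11, 2269: 365 days.
Jul 11, 2269 → Jul 11, 2270: 365 days.
Jul 11, 2270 → Jul 11, 2271: 365 days.
Jul 11, 2271 → Jul 11, 2272: 366 days (Feb 29, 2272 is in that span).
Jul 11, 2272 → Jul 11, 2273: 365 days.
Jul 11, 2273 → Jul 11, 2274: 365 days.
Jul 11, 2274 → Jul 11, 2275: 365 days.
Jul 11, 2275 → Jul 11, 2276: 366 days (Feb 29, 2276 is in that span).
Jul 11, 2276 → Jul 11, 2277: 365 days.
Jul 11, 2277 → Aug 11, 2277: 31 days (July has 31).
Aug 11, 2277 → Sep 11, 2277: 31 days (August has 31).
Sep 11, 2277 → Oct 11, 2277: 30 days (September has 30).
Oct 11, 2277 → Nov 11, 2277: 31 days (October has 31).
Nov 11, 2277 → Dec 11, 2277: 30 days (November has 30).
Dec 11, 2277 → Jan 11, 2278: 31 days (December has 31).
Jan 11, 2278 → Feb 11, 2278: 31 days (January has 31).
Feb 11, 2278 → Mar 11, 2278: 28 days (February has 28).
Mar 11, 2278 → Apr 11, 2278: 31 days (March has 31).
Apr 11, 2278 → Apr 30, 2278: 19 days.
Total: 5772 days.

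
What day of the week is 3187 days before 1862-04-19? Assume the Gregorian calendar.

Thursday

Apr 19, 1862 is a Saturday.
3187 mod 7 = 2, so 3187 days before a Saturday is Saturday − 2 = Thursday.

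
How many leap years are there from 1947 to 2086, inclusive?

35

Multiples of 4 in [1947,2086]: 35.
Of those, multiples of 100: 1 (not leap unless ÷400).
Multiples of 400: 1.
Leap years = 35 − 1 + 1 = 35.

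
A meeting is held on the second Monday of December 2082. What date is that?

December 1, 2082 is a Tuesday.
The first Monday is therefore December 7 (6 days later).
The second Monday is 7 + 1×7 = December 14.

December 14, 2082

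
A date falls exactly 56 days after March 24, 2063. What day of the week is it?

Mar 24, 2063 is a Saturday.
56 mod 7 = 0, so 56 days after a Saturday is Saturday + 0 = Saturday.

Saturday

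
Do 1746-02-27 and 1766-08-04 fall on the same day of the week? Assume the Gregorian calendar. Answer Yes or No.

From Feb 27, 1746 to Aug 4, 1766 is 7463 days.
7463 mod 7 = 1, so they are different weekdays.
(Feb 27, 1746 is a Sunday; Aug 4, 1766 is a Monday.)

No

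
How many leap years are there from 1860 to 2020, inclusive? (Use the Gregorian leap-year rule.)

40

Multiples of 4 in [1860,2020]: 41.
Of those, multiples of 100: 2 (not leap unless ÷400).
Multiples of 400: 1.
Leap years = 41 − 2 + 1 = 40.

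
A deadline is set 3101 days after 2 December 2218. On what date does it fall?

May 30, 2227

+365 (one year) → Dec 2, 2219 (2736 left).
+366 (one year; includes Feb 29, 2220) → Dec 2, 2220 (2370 left).
+365 (one year) → Dec 2, 2221 (2005 left).
+365 (one year) → Dec 2, 2222 (1640 left).
+365 (one year) → Dec 2, 2223 (1275 left).
+366 (one year; includes Feb 29, 2224) → Dec 2, 2224 (909 left).
+365 (one year) → Dec 2, 2225 (544 left).
+365 (one year) → Dec 2, 2226 (179 left).
Dec has 31 days: +30 → Jan 1, 2227 (149 left).
Jan has 31 days: +31 → Feb 1, 2227 (118 left).
Feb has 28 days: +28 → Mar 1, 2227 (90 left).
Mar has 31 days: +31 → Apr 1, 2227 (59 left).
Apr has 30 days: +30 → May 1, 2227 (29 left).
+29 → May 30, 2227.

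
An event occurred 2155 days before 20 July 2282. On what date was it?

August 25, 2276

−365 (one year) → Jul 20, 2281 (1790 left).
−365 (one year) → Jul 20, 2280 (1425 left).
−366 (one year; includes Feb 29, 2280) → Jul 20, 2279 (1059 left).
−365 (one year) → Jul 20, 2278 (694 left).
−365 (one year) → Jul 20, 2277 (329 left).
−20 → Jun 30, 2277 (end of Jun, 30 days; 309 left).
−30 → May 31, 2277 (end of May, 31 days; 279 left).
−31 → Apr 30, 2277 (end of Apr, 30 days; 248 left).
−30 → Mar 31, 2277 (end of Mar, 31 days; 218 left).
−31 → Feb 28, 2277 (end of Feb, 28 days; 187 left).
−28 → Jan 31, 2277 (end of Jan, 31 days; 159 left).
−31 → Dec 31, 2276 (end of Dec, 31 days; 128 left).
−31 → Nov 30, 2276 (end of Nov, 30 days; 97 left).
−30 → Oct 31, 2276 (end of Oct, 31 days; 67 left).
−31 → Sep 30, 2276 (end of Sep, 30 days; 36 left).
−30 → Aug 31, 2276 (end of Aug, 31 days; 6 left).
−6 → Aug 25, 2276.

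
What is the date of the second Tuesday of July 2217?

July 8, 2217

July 1, 2217 is a Tuesday.
The first Tuesday is therefore July 1 (same day).
The second Tuesday is 1 + 1×7 = July 8.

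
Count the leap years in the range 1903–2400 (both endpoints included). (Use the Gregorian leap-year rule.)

Multiples of 4 in [1903,2400]: 125.
Of those, multiples of 100: 5 (not leap unless ÷400).
Multiples of 400: 2.
Leap years = 125 − 5 + 2 = 122.

122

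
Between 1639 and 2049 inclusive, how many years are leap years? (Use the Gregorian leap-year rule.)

Multiples of 4 in [1639,2049]: 103.
Of those, multiples of 100: 4 (not leap unless ÷400).
Multiples of 400: 1.
Leap years = 103 − 4 + 1 = 100.

100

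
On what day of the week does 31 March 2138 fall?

Monday

Doomsday rule: the anchor day for the 2100s is Sunday. For year 38: 38÷12 = 3 r 2, and 2÷4 = 0, so 3+2+0 = 5.
Sunday + 5 ≡ Friday — that's 2138's doomsday.
In March the doomsday date is Mar 14.
Mar 31 is 17 days after Mar 14; 17 mod 7 = 3, so Friday + 3 = Monday.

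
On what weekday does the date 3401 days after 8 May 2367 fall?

May 8, 2367 is a Monday.
3401 mod 7 = 6, so 3401 days after a Monday is Monday + 6 = Sunday.

Sunday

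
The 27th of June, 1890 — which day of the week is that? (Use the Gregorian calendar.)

Doomsday rule: the anchor day for the 1800s is Friday. For year 90: 90÷12 = 7 r 6, and 6÷4 = 1, so 7+6+1 = 14.
Friday + 14 ≡ Friday — that's 1890's doomsday.
In June the doomsday date is Jun 6.
Jun 27 is 21 days after Jun 6; 21 mod 7 = 0, so Friday + 0 = Friday.

Friday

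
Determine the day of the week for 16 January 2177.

Thursday

Doomsday rule: the anchor day for the 2100s is Sunday. For year 77: 77÷12 = 6 r 5, and 5÷4 = 1, so 6+5+1 = 12.
Sunday + 12 ≡ Friday — that's 2177's doomsday.
In January the doomsday date is Jan 3 (2177 is not a leap year).
Jan 16 is 13 days after Jan 3; 13 mod 7 = 6, so Friday + 6 = Thursday.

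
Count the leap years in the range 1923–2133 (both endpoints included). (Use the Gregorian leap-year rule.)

52

Multiples of 4 in [1923,2133]: 53.
Of those, multiples of 100: 2 (not leap unless ÷400).
Multiples of 400: 1.
Leap years = 53 − 2 + 1 = 52.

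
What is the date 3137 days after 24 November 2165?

+365 (one year) → Nov 24, 2166 (2772 left).
+365 (one year) → Nov 24, 2167 (2407 left).
+366 (one year; includes Feb 29, 2168) → Nov 24, 2168 (2041 left).
+365 (one year) → Nov 24, 2169 (1676 left).
+365 (one year) → Nov 24, 2170 (1311 left).
+365 (one year) → Nov 24, 2171 (946 left).
+366 (one year; includes Feb 29, 2172) → Nov 24, 2172 (580 left).
+365 (one year) → Nov 24, 2173 (215 left).
Nov has 30 days: +7 → Dec 1, 2173 (208 left).
Dec has 31 days: +31 → Jan 1, 2174 (177 left).
Jan has 31 days: +31 → Feb 1, 2174 (146 left).
Feb has 28 days: +28 → Mar 1, 2174 (118 left).
Mar has 31 days: +31 → Apr 1, 2174 (87 left).
Apr has 30 days: +30 → May 1, 2174 (57 left).
May has 31 days: +31 → Jun 1, 2174 (26 left).
+26 → Jun 27, 2174.

June 27, 2174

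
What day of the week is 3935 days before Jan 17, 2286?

Saturday

Jan 17, 2286 is a Sunday.
3935 mod 7 = 1, so 3935 days before a Sunday is Sunday − 1 = Saturday.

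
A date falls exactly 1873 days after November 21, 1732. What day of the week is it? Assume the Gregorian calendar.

Tuesday

Nov 21, 1732 is a Friday.
1873 mod 7 = 4, so 1873 days after a Friday is Friday + 4 = Tuesday.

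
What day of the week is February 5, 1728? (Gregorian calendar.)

Doomsday rule: the anchor day for the 1700s is Sunday. For year 28: 28÷12 = 2 r 4, and 4÷4 = 1, so 2+4+1 = 7.
Sunday + 7 ≡ Sunday — that's 1728's doomsday.
In February the doomsday date is Feb 29 (1728 is a leap year (divisible by 4)).
Feb 5 is 24 days before Feb 29; 24 mod 7 = 3, so Sunday − 3 = Thursday.

Thursday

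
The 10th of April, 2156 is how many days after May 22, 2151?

1785

May 22, 2151 → May 22, 2152: 366 days (Feb 29, 2152 is in that span).
May 22, 2152 → May 22, 2153: 365 days.
May 22, 2153 → May 22, 2154: 365 days.
May 22, 2154 → May 22, 2155: 365 days.
May 22, 2155 → Jun 22, 2155: 31 days (May has 31).
Jun 22, 2155 → Jul 22, 2155: 30 days (June has 30).
Jul 22, 2155 → Aug 22, 2155: 31 days (July has 31).
Aug 22, 2155 → Sep 22, 2155: 31 days (August has 31).
Sep 22, 2155 → Oct 22, 2155: 30 days (September has 30).
Oct 22, 2155 → Nov 22, 2155: 31 days (October has 31).
Nov 22, 2155 → Dec 22, 2155: 30 days (November has 30).
Dec 22, 2155 → Jan 22, 2156: 31 days (December has 31).
Jan 22, 2156 → Feb 22, 2156: 31 days (January has 31).
Feb 22, 2156 → Mar 22, 2156: 29 days (February has 29).
Mar 22, 2156 → Apr 10, 2156: 19 days.
Total: 1785 days.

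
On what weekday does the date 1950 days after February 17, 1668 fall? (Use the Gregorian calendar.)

Tuesday

First find the weekday of Feb 17, 1668. Doomsday rule: the anchor day for the 1600s is Tuesday. For year 68: 68÷12 = 5 r 8, and 8÷4 = 2, so 5+8+2 = 15.
Tuesday + 15 ≡ Wednesday — that's 1668's doomsday.
In February the doomsday date is Feb 29 (1668 is a leap year (divisible by 4)).
Feb 17 is 12 days before Feb 29; 12 mod 7 = 5, so Wednesday − 5 = Friday.
1950 mod 7 = 4, so 1950 days after a Friday is Friday + 4 = Tuesday.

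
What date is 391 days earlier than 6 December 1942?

−6 → Nov 30, 1942 (end of Nov, 30 days; 385 left).
−30 → Oct 31, 1942 (end of Oct, 31 days; 355 left).
−31 → Sep 30, 1942 (end of Sep, 30 days; 324 left).
−30 → Aug 31, 1942 (end of Aug, 31 days; 294 left).
−31 → Jul 31, 1942 (end of Jul, 31 days; 263 left).
−31 → Jun 30, 1942 (end of Jun, 30 days; 232 left).
−30 → May 31, 1942 (end of May, 31 days; 202 left).
−31 → Apr 30, 1942 (end of Apr, 30 days; 171 left).
−30 → Mar 31, 1942 (end of Mar, 31 days; 141 left).
−31 → Feb 28, 1942 (end of Feb, 28 days; 110 left).
−28 → Jan 31, 1942 (end of Jan, 31 days; 82 left).
−31 → Dec 31, 1941 (end of Dec, 31 days; 51 left).
−31 → Nov 30, 1941 (end of Nov, 30 days; 20 left).
−20 → Nov 10, 1941.

November 10, 1941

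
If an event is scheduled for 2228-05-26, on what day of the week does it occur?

Doomsday rule: the anchor day for the 2200s is Friday. For year 28: 28÷12 = 2 r 4, and 4÷4 = 1, so 2+4+1 = 7.
Friday + 7 ≡ Friday — that's 2228's doomsday.
In May the doomsday date is May 9.
May 26 is 17 days after May 9; 17 mod 7 = 3, so Friday + 3 = Monday.

Monday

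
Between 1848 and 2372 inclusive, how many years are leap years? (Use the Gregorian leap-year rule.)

128

Multiples of 4 in [1848,2372]: 132.
Of those, multiples of 100: 5 (not leap unless ÷400).
Multiples of 400: 1.
Leap years = 132 − 5 + 1 = 128.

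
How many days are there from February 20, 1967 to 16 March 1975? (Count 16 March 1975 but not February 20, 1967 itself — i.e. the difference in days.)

Feb 20, 1967 → Feb 20, 1968: 365 days.
Feb 20, 1968 → Feb 20, 1969: 366 days (Feb 29, 1968 is in that span).
Feb 20, 1969 → Feb 20, 1970: 365 days.
Feb 20, 1970 → Feb 20, 1971: 365 days.
Feb 20, 1971 → Feb 20, 1972: 365 days.
Feb 20, 1972 → Feb 20, 1973: 366 days (Feb 29, 1972 is in that span).
Feb 20, 1973 → Feb 20, 1974: 365 days.
Feb 20, 1974 → Mar 20, 1974: 28 days (February has 28).
Mar 20, 1974 → Apr 20, 1974: 31 days (March has 31).
Apr 20, 1974 → May 20, 1974: 30 days (April has 30).
May 20, 1974 → Jun 20, 1974: 31 days (May has 31).
Jun 20, 1974 → Jul 20, 1974: 30 days (June has 30).
Jul 20, 1974 → Aug 20, 1974: 31 days (July has 31).
Aug 20, 1974 → Sep 20, 1974: 31 days (August has 31).
Sep 20, 1974 → Oct 20, 1974: 30 days (September has 30).
Oct 20, 1974 → Nov 20, 1974: 31 days (October has 31).
Nov 20, 1974 → Dec 20, 1974: 30 days (November has 30).
Dec 20, 1974 → Jan 20, 1975: 31 days (December has 31).
Jan 20, 1975 → Feb 20, 1975: 31 days (January has 31).
Feb 20, 1975 → Mar 16, 1975: 24 days.
Total: 2946 days.

2946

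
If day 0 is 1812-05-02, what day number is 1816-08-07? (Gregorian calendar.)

May 2, 1812 → May 2, 1813: 365 days.
May 2, 1813 → May 2, 1814: 365 days.
May 2, 1814 → May 2, 1815: 365 days.
May 2, 1815 → May 2, 1816: 366 days (Feb 29, 1816 is in that span).
May 2, 1816 → Jun 2, 1816: 31 days (May has 31).
Jun 2, 1816 → Jul 2, 1816: 30 days (June has 30).
Jul 2, 1816 → Aug 2, 1816: 31 days (July has 31).
Aug 2, 1816 → Aug 7, 1816: 5 days.
Total: 1558 days.

1558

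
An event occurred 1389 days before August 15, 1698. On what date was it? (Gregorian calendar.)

−365 (one year) → Aug 15, 1697 (1024 left).
−365 (one year) → Aug 15, 1696 (659 left).
−366 (one year; includes Feb 29, 1696) → Aug 15, 1695 (293 left).
−15 → Jul 31, 1695 (end of Jul, 31 days; 278 left).
−31 → Jun 30, 1695 (end of Jun, 30 days; 247 left).
−30 → May 31, 1695 (end of May, 31 days; 217 left).
−31 → Apr 30, 1695 (end of Apr, 30 days; 186 left).
−30 → Mar 31, 1695 (end of Mar, 31 days; 156 left).
−31 → Feb 28, 1695 (end of Feb, 28 days; 125 left).
−28 → Jan 31, 1695 (end of Jan, 31 days; 97 left).
−31 → Dec 31, 1694 (end of Dec, 31 days; 66 left).
−31 → Nov 30, 1694 (end of Nov, 30 days; 35 left).
−30 → Oct 31, 1694 (end of Oct, 31 days; 5 left).
−5 → Oct 26, 1694.

October 26, 1694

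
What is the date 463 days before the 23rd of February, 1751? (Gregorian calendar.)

−365 (one year) → Feb 23, 1750 (98 left).
−23 → Jan 31, 1750 (end of Jan, 31 days; 75 left).
−31 → Dec 31, 1749 (end of Dec, 31 days; 44 left).
−31 → Nov 30, 1749 (end of Nov, 30 days; 13 left).
−13 → Nov 17, 1749.

November 17, 1749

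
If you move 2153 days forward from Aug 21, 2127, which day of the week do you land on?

First find the weekday of Aug 21, 2127. Doomsday rule: the anchor day for the 2100s is Sunday. For year 27: 27÷12 = 2 r 3, and 3÷4 = 0, so 2+3+0 = 5.
Sunday + 5 ≡ Friday — that's 2127's doomsday.
In August the doomsday date is Aug 8.
Aug 21 is 13 days after Aug 8; 13 mod 7 = 6, so Friday + 6 = Thursday.
2153 mod 7 = 4, so 2153 days after a Thursday is Thursday + 4 = Monday.

Monday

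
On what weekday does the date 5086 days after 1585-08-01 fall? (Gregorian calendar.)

Monday

First find the weekday of Aug 1, 1585. Doomsday rule: the anchor day for the 1500s is Wednesday. For year 85: 85÷12 = 7 r 1, and 1÷4 = 0, so 7+1+0 = 8.
Wednesday + 8 ≡ Thursday — that's 1585's doomsday.
In August the doomsday date is Aug 8.
Aug 1 is 7 days before Aug 8; 7 mod 7 = 0, so Thursday − 0 = Thursday.
5086 mod 7 = 4, so 5086 days after a Thursday is Thursday + 4 = Monday.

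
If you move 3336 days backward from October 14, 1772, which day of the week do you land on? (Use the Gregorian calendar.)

Saturday

Oct 14, 1772 is a Wednesday.
3336 mod 7 = 4, so 3336 days before a Wednesday is Wednesday − 4 = Saturday.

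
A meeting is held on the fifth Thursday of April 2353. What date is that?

April 1, 2353 is a Wednesday.
The first Thursday is therefore April 2 (1 days later).
The fifth Thursday is 2 + 4×7 = April 30.

April 30, 2353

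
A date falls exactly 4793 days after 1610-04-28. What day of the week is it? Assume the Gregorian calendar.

First find the weekday of Apr 28, 1610. Doomsday rule: the anchor day for the 1600s is Tuesday. For year 10: 10÷12 = 0 r 10, and 10÷4 = 2, so 0+10+2 = 12.
Tuesday + 12 ≡ Sunday — that's 1610's doomsday.
In April the doomsday date is Apr 4.
Apr 28 is 24 days after Apr 4; 24 mod 7 = 3, so Sunday + 3 = Wednesday.
4793 mod 7 = 5, so 4793 days after a Wednesday is Wednesday + 5 = Monday.

Monday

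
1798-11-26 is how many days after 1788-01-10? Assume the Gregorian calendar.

3973

Jan 10, 1788 → Jan 10, 1789: 366 days (Feb 29, 1788 is in that span).
Jan 10, 1789 → Jan 10, 1790: 365 days.
Jan 10, 1790 → Jan 10, 1791: 365 days.
Jan 10, 1791 → Jan 10, 1792: 365 days.
Jan 10, 1792 → Jan 10, 1793: 366 days (Feb 29, 1792 is in that span).
Jan 10, 1793 → Jan 10, 1794: 365 days.
Jan 10, 1794 → Jan 10, 1795: 365 days.
Jan 10, 1795 → Jan 10, 1796: 365 days.
Jan 10, 1796 → Jan 10, 1797: 366 days (Feb 29, 1796 is in that span).
Jan 10, 1797 → Jan 10, 1798: 365 days.
Jan 10, 1798 → Feb 10, 1798: 31 days (January has 31).
Feb 10, 1798 → Mar 10, 1798: 28 days (February has 28).
Mar 10, 1798 → Apr 10, 1798: 31 days (March has 31).
Apr 10, 1798 → May 10, 1798: 30 days (April has 30).
May 10, 1798 → Jun 10, 1798: 31 days (May has 31).
Jun 10, 1798 → Jul 10, 1798: 30 days (June has 30).
Jul 10, 1798 → Aug 10, 1798: 31 days (July has 31).
Aug 10, 1798 → Sep 10, 1798: 31 days (August has 31).
Sep 10, 1798 → Oct 10, 1798: 30 days (September has 30).
Oct 10, 1798 → Nov 10, 1798: 31 days (October has 31).
Nov 10, 1798 → Nov 26, 1798: 16 days.
Total: 3973 days.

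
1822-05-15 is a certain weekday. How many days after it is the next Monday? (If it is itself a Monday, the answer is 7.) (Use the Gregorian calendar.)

5

May 15, 1822 is a Wednesday.
From Wednesday to the next Monday is 5 days.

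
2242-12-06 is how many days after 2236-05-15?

2396

May 15, 2236 → May 15, 2237: 365 days.
May 15, 2237 → May 15, 2238: 365 days.
May 15, 2238 → May 15, 2239: 365 days.
May 15, 2239 → May 15, 2240: 366 days (Feb 29, 2240 is in that span).
May 15, 2240 → May 15, 2241: 365 days.
May 15, 2241 → May 15, 2242: 365 days.
May 15, 2242 → Jun 15, 2242: 31 days (May has 31).
Jun 15, 2242 → Jul 15, 2242: 30 days (June has 30).
Jul 15, 2242 → Aug 15, 2242: 31 days (July has 31).
Aug 15, 2242 → Sep 15, 2242: 31 days (August has 31).
Sep 15, 2242 → Oct 15, 2242: 30 days (September has 30).
Oct 15, 2242 → Nov 15, 2242: 31 days (October has 31).
Nov 15, 2242 → Dec 6, 2242: 21 days.
Total: 2396 days.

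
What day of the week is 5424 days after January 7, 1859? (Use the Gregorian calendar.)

Jan 7, 1859 is a Friday.
5424 mod 7 = 6, so 5424 days after a Friday is Friday + 6 = Thursday.

Thursday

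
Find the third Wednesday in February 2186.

February 15, 2186

February 1, 2186 is a Wednesday.
The first Wednesday is therefore February 1 (same day).
The third Wednesday is 1 + 2×7 = February 15.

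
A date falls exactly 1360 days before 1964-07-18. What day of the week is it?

First find the weekday of Jul 18, 1964. Doomsday rule: the anchor day for the 1900s is Wednesday. For year 64: 64÷12 = 5 r 4, and 4÷4 = 1, so 5+4+1 = 10.
Wednesday + 10 ≡ Saturday — that's 1964's doomsday.
In July the doomsday date is Jul 11.
Jul 18 is 7 days after Jul 11; 7 mod 7 = 0, so Saturday + 0 = Saturday.
1360 mod 7 = 2, so 1360 days before a Saturday is Saturday − 2 = Thursday.

Thursday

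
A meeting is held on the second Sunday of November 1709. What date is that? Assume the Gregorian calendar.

November 1, 1709 is a Friday.
The first Sunday is therefore November 3 (2 days later).
The second Sunday is 3 + 1×7 = November 10.

November 10, 1709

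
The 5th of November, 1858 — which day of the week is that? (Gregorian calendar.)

January 1, 1858 is a Friday.
Jan 1, 1858 → Feb 1, 1858: 31 days (January has 31).
Feb 1, 1858 → Mar 1, 1858: 28 days (February has 28).
Mar 1, 1858 → Apr 1, 1858: 31 days (March has 31).
Apr 1, 1858 → May 1, 1858: 30 days (April has 30).
May 1, 1858 → Jun 1, 1858: 31 days (May has 31).
Jun 1, 1858 → Jul 1, 1858: 30 days (June has 30).
Jul 1, 1858 → Aug 1, 1858: 31 days (July has 31).
Aug 1, 1858 → Sep 1, 1858: 31 days (August has 31).
Sep 1, 1858 → Oct 1, 1858: 30 days (September has 30).
Oct 1, 1858 → Nov 1, 1858: 31 days (October has 31).
Nov 1, 1858 → Nov 5, 1858: 4 days.
Total: 308 days.
308 mod 7 = 0, so Friday + 0 = Friday.

Friday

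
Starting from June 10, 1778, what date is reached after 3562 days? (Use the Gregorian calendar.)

+365 (one year) → Jun 10, 1779 (3197 left).
+366 (one year; includes Feb 29, 1780) → Jun 10, 1780 (2831 left).
+365 (one year) → Jun 10, 1781 (2466 left).
+365 (one year) → Jun 10, 1782 (2101 left).
+365 (one year) → Jun 10, 1783 (1736 left).
+366 (one year; includes Feb 29, 1784) → Jun 10, 1784 (1370 left).
+365 (one year) → Jun 10, 1785 (1005 left).
+365 (one year) → Jun 10, 1786 (640 left).
+365 (one year) → Jun 10, 1787 (275 left).
Jun has 30 days: +21 → Jul 1, 1787 (254 left).
Jul has 31 days: +31 → Aug 1, 1787 (223 left).
Aug has 31 days: +31 → Sep 1, 1787 (192 left).
Sep has 30 days: +30 → Oct 1, 1787 (162 left).
Oct has 31 days: +31 → Nov 1, 1787 (131 left).
Nov has 30 days: +30 → Dec 1, 1787 (101 left).
Dec has 31 days: +31 → Jan 1, 1788 (70 left).
Jan has 31 days: +31 → Feb 1, 1788 (39 left).
Feb has 29 days: +29 → Mar 1, 1788 (10 left).
+10 → Mar 11, 1788.

March 11, 1788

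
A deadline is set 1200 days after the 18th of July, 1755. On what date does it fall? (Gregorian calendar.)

October 30, 1758

+366 (one year; includes Feb 29, 1756) → Jul 18, 1756 (834 left).
+365 (one year) → Jul 18, 1757 (469 left).
+365 (one year) → Jul 18, 1758 (104 left).
Jul has 31 days: +14 → Aug 1, 1758 (90 left).
Aug has 31 days: +31 → Sep 1, 1758 (59 left).
Sep has 30 days: +30 → Oct 1, 1758 (29 left).
+29 → Oct 30, 1758.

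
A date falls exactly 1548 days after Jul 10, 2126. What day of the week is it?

First find the weekday of Jul 10, 2126. Doomsday rule: the anchor day for the 2100s is Sunday. For year 26: 26÷12 = 2 r 2, and 2÷4 = 0, so 2+2+0 = 4.
Sunday + 4 ≡ Thursday — that's 2126's doomsday.
In July the doomsday date is Jul 11.
Jul 10 is 1 day before Jul 11; 1 mod 7 = 1, so Thursday − 1 = Wednesday.
1548 mod 7 = 1, so 1548 days after a Wednesday is Wednesday + 1 = Thursday.

Thursday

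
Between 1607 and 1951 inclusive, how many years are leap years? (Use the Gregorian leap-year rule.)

Multiples of 4 in [1607,1951]: 86.
Of those, multiples of 100: 3 (not leap unless ÷400).
Multiples of 400: 0.
Leap years = 86 − 3 + 0 = 83.

83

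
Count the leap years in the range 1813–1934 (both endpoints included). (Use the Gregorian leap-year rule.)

29

Multiples of 4 in [1813,1934]: 30.
Of those, multiples of 100: 1 (not leap unless ÷400).
Multiples of 400: 0.
Leap years = 30 − 1 + 0 = 29.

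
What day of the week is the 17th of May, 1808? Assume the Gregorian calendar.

Doomsday rule: the anchor day for the 1800s is Friday. For year 08: 8÷12 = 0 r 8, and 8÷4 = 2, so 0+8+2 = 10.
Friday + 10 ≡ Monday — that's 1808's doomsday.
In May the doomsday date is May 9.
May 17 is 8 days after May 9; 8 mod 7 = 1, so Monday + 1 = Tuesday.

Tuesday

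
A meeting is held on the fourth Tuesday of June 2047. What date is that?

June 1, 2047 is a Saturday.
The first Tuesday is therefore June 4 (3 days later).
The fourth Tuesday is 4 + 3×7 = June 25.

June 25, 2047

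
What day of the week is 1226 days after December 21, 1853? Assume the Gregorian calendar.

Thursday

Dec 21, 1853 is a Wednesday.
1226 mod 7 = 1, so 1226 days after a Wednesday is Wednesday + 1 = Thursday.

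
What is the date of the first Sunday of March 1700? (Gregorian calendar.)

March 1, 1700 is a Monday.
The first Sunday is therefore March 7 (6 days later).

March 7, 1700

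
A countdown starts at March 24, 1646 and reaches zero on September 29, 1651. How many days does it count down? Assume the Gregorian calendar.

Mar 24, 1646 → Mar 24, 1647: 365 days.
Mar 24, 1647 → Mar 24, 1648: 366 days (Feb 29, 1648 is in that span).
Mar 24, 1648 → Mar 24, 1649: 365 days.
Mar 24, 1649 → Mar 24, 1650: 365 days.
Mar 24, 1650 → Mar 24, 1651: 365 days.
Mar 24, 1651 → Apr 24, 1651: 31 days (March has 31).
Apr 24, 1651 → May 24, 1651: 30 days (April has 30).
May 24, 1651 → Jun 24, 1651: 31 days (May has 31).
Jun 24, 1651 → Jul 24, 1651: 30 days (June has 30).
Jul 24, 1651 → Aug 24, 1651: 31 days (July has 31).
Aug 24, 1651 → Sep 24, 1651: 31 days (August has 31).
Sep 24, 1651 → Sep 29, 1651: 5 days.
Total: 2015 days.

2015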